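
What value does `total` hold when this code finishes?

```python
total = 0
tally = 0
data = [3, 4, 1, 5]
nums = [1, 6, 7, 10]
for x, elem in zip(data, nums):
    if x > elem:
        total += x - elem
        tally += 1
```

Let's trace through this code step by step.

Initialize: total = 0
Initialize: tally = 0
Initialize: data = [3, 4, 1, 5]
Initialize: nums = [1, 6, 7, 10]
Entering loop: for x, elem in zip(data, nums):

After execution: total = 2
2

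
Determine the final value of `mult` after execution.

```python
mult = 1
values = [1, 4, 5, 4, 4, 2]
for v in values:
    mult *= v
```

Let's trace through this code step by step.

Initialize: mult = 1
Initialize: values = [1, 4, 5, 4, 4, 2]
Entering loop: for v in values:

After execution: mult = 640
640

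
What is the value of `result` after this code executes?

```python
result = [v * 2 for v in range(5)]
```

Let's trace through this code step by step.

Initialize: result = [v * 2 for v in range(5)]

After execution: result = [0, 2, 4, 6, 8]
[0, 2, 4, 6, 8]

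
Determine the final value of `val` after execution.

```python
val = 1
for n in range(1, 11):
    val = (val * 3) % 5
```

Let's trace through this code step by step.

Initialize: val = 1
Entering loop: for n in range(1, 11):

After execution: val = 4
4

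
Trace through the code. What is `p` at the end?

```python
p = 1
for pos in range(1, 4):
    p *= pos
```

Let's trace through this code step by step.

Initialize: p = 1
Entering loop: for pos in range(1, 4):

After execution: p = 6
6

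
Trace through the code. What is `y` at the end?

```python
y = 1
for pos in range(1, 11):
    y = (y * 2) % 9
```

Let's trace through this code step by step.

Initialize: y = 1
Entering loop: for pos in range(1, 11):

After execution: y = 7
7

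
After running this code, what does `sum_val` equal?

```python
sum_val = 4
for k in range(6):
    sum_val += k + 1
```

Let's trace through this code step by step.

Initialize: sum_val = 4
Entering loop: for k in range(6):

After execution: sum_val = 25
25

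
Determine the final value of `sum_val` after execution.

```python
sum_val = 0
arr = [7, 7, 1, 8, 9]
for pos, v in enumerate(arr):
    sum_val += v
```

Let's trace through this code step by step.

Initialize: sum_val = 0
Initialize: arr = [7, 7, 1, 8, 9]
Entering loop: for pos, v in enumerate(arr):

After execution: sum_val = 32
32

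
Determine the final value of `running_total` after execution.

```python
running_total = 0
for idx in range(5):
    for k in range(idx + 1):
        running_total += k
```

Let's trace through this code step by step.

Initialize: running_total = 0
Entering loop: for idx in range(5):

After execution: running_total = 20
20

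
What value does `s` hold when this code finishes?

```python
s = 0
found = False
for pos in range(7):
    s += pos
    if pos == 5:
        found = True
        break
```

Let's trace through this code step by step.

Initialize: s = 0
Initialize: found = False
Entering loop: for pos in range(7):

After execution: s = 15
15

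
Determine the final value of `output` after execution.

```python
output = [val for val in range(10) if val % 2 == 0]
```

Let's trace through this code step by step.

Initialize: output = [val for val in range(10) if val % 2 == 0]

After execution: output = [0, 2, 4, 6, 8]
[0, 2, 4, 6, 8]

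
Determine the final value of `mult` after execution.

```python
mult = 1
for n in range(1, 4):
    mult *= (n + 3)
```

Let's trace through this code step by step.

Initialize: mult = 1
Entering loop: for n in range(1, 4):

After execution: mult = 120
120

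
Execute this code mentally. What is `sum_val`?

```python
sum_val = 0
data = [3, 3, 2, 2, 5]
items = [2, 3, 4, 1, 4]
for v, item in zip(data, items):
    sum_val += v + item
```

Let's trace through this code step by step.

Initialize: sum_val = 0
Initialize: data = [3, 3, 2, 2, 5]
Initialize: items = [2, 3, 4, 1, 4]
Entering loop: for v, item in zip(data, items):

After execution: sum_val = 29
29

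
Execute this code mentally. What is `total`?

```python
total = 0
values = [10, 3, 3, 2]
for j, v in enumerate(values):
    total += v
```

Let's trace through this code step by step.

Initialize: total = 0
Initialize: values = [10, 3, 3, 2]
Entering loop: for j, v in enumerate(values):

After execution: total = 18
18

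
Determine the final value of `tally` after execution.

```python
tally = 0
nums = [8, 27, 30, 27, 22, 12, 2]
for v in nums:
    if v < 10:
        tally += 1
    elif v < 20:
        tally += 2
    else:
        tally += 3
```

Let's trace through this code step by step.

Initialize: tally = 0
Initialize: nums = [8, 27, 30, 27, 22, 12, 2]
Entering loop: for v in nums:

After execution: tally = 16
16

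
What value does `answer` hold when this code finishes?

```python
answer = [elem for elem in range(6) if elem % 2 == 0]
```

Let's trace through this code step by step.

Initialize: answer = [elem for elem in range(6) if elem % 2 == 0]

After execution: answer = [0, 2, 4]
[0, 2, 4]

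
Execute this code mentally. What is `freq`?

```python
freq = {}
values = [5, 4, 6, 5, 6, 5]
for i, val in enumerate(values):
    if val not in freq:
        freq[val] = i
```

Let's trace through this code step by step.

Initialize: freq = {}
Initialize: values = [5, 4, 6, 5, 6, 5]
Entering loop: for i, val in enumerate(values):

After execution: freq = {5: 0, 4: 1, 6: 2}
{5: 0, 4: 1, 6: 2}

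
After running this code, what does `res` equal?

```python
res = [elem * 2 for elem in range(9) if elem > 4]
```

Let's trace through this code step by step.

Initialize: res = [elem * 2 for elem in range(9) if elem > 4]

After execution: res = [10, 12, 14, 16]
[10, 12, 14, 16]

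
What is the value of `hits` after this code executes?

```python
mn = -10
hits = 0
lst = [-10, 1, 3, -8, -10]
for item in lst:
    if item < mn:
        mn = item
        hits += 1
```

Let's trace through this code step by step.

Initialize: mn = -10
Initialize: hits = 0
Initialize: lst = [-10, 1, 3, -8, -10]
Entering loop: for item in lst:

After execution: hits = 0
0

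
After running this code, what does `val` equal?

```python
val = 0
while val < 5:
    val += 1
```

Let's trace through this code step by step.

Initialize: val = 0
Entering loop: while val < 5:

After execution: val = 5
5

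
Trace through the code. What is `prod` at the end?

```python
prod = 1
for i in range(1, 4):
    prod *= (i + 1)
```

Let's trace through this code step by step.

Initialize: prod = 1
Entering loop: for i in range(1, 4):

After execution: prod = 24
24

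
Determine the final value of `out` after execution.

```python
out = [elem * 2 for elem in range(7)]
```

Let's trace through this code step by step.

Initialize: out = [elem * 2 for elem in range(7)]

After execution: out = [0, 2, 4, 6, 8, 10, 12]
[0, 2, 4, 6, 8, 10, 12]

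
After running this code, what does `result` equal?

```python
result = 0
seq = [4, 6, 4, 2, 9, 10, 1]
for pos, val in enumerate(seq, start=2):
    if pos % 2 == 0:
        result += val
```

Let's trace through this code step by step.

Initialize: result = 0
Initialize: seq = [4, 6, 4, 2, 9, 10, 1]
Entering loop: for pos, val in enumerate(seq, start=2):

After execution: result = 18
18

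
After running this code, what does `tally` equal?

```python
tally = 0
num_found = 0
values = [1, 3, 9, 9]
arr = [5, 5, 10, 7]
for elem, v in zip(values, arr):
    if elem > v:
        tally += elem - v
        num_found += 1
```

Let's trace through this code step by step.

Initialize: tally = 0
Initialize: num_found = 0
Initialize: values = [1, 3, 9, 9]
Initialize: arr = [5, 5, 10, 7]
Entering loop: for elem, v in zip(values, arr):

After execution: tally = 2
2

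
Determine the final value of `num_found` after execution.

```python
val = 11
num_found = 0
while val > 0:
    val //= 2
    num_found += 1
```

Let's trace through this code step by step.

Initialize: val = 11
Initialize: num_found = 0
Entering loop: while val > 0:

After execution: num_found = 4
4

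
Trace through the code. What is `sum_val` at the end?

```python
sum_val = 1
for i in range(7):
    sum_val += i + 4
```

Let's trace through this code step by step.

Initialize: sum_val = 1
Entering loop: for i in range(7):

After execution: sum_val = 50
50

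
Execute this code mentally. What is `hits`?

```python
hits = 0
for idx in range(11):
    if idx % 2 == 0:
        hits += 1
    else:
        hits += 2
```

Let's trace through this code step by step.

Initialize: hits = 0
Entering loop: for idx in range(11):

After execution: hits = 16
16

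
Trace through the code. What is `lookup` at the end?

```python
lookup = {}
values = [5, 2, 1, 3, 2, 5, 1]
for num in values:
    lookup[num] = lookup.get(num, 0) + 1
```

Let's trace through this code step by step.

Initialize: lookup = {}
Initialize: values = [5, 2, 1, 3, 2, 5, 1]
Entering loop: for num in values:

After execution: lookup = {5: 2, 2: 2, 1: 2, 3: 1}
{5: 2, 2: 2, 1: 2, 3: 1}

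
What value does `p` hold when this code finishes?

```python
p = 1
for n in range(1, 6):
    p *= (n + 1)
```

Let's trace through this code step by step.

Initialize: p = 1
Entering loop: for n in range(1, 6):

After execution: p = 720
720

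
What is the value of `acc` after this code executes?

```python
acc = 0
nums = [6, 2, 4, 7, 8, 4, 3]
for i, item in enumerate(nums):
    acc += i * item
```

Let's trace through this code step by step.

Initialize: acc = 0
Initialize: nums = [6, 2, 4, 7, 8, 4, 3]
Entering loop: for i, item in enumerate(nums):

After execution: acc = 101
101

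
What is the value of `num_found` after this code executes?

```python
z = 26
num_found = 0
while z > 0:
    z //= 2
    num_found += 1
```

Let's trace through this code step by step.

Initialize: z = 26
Initialize: num_found = 0
Entering loop: while z > 0:

After execution: num_found = 5
5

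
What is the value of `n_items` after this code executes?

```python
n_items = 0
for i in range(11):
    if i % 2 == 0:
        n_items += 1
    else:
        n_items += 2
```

Let's trace through this code step by step.

Initialize: n_items = 0
Entering loop: for i in range(11):

After execution: n_items = 16
16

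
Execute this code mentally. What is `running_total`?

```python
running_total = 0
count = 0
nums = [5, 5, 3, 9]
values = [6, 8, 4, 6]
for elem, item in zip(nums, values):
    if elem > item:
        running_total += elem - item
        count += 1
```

Let's trace through this code step by step.

Initialize: running_total = 0
Initialize: count = 0
Initialize: nums = [5, 5, 3, 9]
Initialize: values = [6, 8, 4, 6]
Entering loop: for elem, item in zip(nums, values):

After execution: running_total = 3
3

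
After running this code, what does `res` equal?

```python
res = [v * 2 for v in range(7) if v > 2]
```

Let's trace through this code step by step.

Initialize: res = [v * 2 for v in range(7) if v > 2]

After execution: res = [6, 8, 10, 12]
[6, 8, 10, 12]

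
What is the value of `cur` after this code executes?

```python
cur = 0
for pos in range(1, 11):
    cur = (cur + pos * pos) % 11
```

Let's trace through this code step by step.

Initialize: cur = 0
Entering loop: for pos in range(1, 11):

After execution: cur = 0
0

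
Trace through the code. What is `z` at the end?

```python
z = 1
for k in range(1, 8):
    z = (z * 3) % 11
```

Let's trace through this code step by step.

Initialize: z = 1
Entering loop: for k in range(1, 8):

After execution: z = 9
9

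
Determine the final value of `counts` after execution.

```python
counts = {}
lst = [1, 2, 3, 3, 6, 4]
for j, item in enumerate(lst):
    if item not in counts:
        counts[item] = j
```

Let's trace through this code step by step.

Initialize: counts = {}
Initialize: lst = [1, 2, 3, 3, 6, 4]
Entering loop: for j, item in enumerate(lst):

After execution: counts = {1: 0, 2: 1, 3: 2, 6: 4, 4: 5}
{1: 0, 2: 1, 3: 2, 6: 4, 4: 5}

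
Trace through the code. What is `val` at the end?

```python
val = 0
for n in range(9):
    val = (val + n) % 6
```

Let's trace through this code step by step.

Initialize: val = 0
Entering loop: for n in range(9):

After execution: val = 0
0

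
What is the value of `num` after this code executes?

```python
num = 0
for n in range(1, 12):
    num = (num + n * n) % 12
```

Let's trace through this code step by step.

Initialize: num = 0
Entering loop: for n in range(1, 12):

After execution: num = 2
2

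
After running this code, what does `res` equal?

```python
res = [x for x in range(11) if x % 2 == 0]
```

Let's trace through this code step by step.

Initialize: res = [x for x in range(11) if x % 2 == 0]

After execution: res = [0, 2, 4, 6, 8, 10]
[0, 2, 4, 6, 8, 10]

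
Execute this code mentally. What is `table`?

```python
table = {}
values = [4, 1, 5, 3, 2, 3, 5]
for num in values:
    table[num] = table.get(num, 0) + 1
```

Let's trace through this code step by step.

Initialize: table = {}
Initialize: values = [4, 1, 5, 3, 2, 3, 5]
Entering loop: for num in values:

After execution: table = {4: 1, 1: 1, 5: 2, 3: 2, 2: 1}
{4: 1, 1: 1, 5: 2, 3: 2, 2: 1}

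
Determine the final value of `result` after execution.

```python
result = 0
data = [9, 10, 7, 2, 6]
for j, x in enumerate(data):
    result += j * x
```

Let's trace through this code step by step.

Initialize: result = 0
Initialize: data = [9, 10, 7, 2, 6]
Entering loop: for j, x in enumerate(data):

After execution: result = 54
54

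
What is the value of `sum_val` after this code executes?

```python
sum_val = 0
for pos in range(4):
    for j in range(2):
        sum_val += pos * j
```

Let's trace through this code step by step.

Initialize: sum_val = 0
Entering loop: for pos in range(4):

After execution: sum_val = 6
6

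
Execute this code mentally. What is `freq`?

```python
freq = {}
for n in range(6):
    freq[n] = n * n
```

Let's trace through this code step by step.

Initialize: freq = {}
Entering loop: for n in range(6):

After execution: freq = {0: 0, 1: 1, 2: 4, 3: 9, 4: 16, 5: 25}
{0: 0, 1: 1, 2: 4, 3: 9, 4: 16, 5: 25}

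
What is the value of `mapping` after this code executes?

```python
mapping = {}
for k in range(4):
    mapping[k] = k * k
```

Let's trace through this code step by step.

Initialize: mapping = {}
Entering loop: for k in range(4):

After execution: mapping = {0: 0, 1: 1, 2: 4, 3: 9}
{0: 0, 1: 1, 2: 4, 3: 9}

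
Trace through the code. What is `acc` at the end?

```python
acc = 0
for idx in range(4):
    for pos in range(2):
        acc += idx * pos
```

Let's trace through this code step by step.

Initialize: acc = 0
Entering loop: for idx in range(4):

After execution: acc = 6
6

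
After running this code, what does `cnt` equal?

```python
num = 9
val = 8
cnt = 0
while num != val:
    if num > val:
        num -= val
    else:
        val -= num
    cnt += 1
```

Let's trace through this code step by step.

Initialize: num = 9
Initialize: val = 8
Initialize: cnt = 0
Entering loop: while num != val:

After execution: cnt = 8
8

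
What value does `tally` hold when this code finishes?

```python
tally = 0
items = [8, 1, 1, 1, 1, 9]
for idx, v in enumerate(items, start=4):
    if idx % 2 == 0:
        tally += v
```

Let's trace through this code step by step.

Initialize: tally = 0
Initialize: items = [8, 1, 1, 1, 1, 9]
Entering loop: for idx, v in enumerate(items, start=4):

After execution: tally = 10
10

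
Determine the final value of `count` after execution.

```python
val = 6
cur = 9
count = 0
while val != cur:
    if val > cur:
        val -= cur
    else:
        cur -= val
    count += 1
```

Let's trace through this code step by step.

Initialize: val = 6
Initialize: cur = 9
Initialize: count = 0
Entering loop: while val != cur:

After execution: count = 2
2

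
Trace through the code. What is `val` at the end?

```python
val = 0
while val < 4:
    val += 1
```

Let's trace through this code step by step.

Initialize: val = 0
Entering loop: while val < 4:

After execution: val = 4
4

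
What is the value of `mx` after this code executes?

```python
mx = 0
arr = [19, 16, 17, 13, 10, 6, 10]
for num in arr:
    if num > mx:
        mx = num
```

Let's trace through this code step by step.

Initialize: mx = 0
Initialize: arr = [19, 16, 17, 13, 10, 6, 10]
Entering loop: for num in arr:

After execution: mx = 19
19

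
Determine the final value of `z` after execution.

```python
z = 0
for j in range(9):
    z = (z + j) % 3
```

Let's trace through this code step by step.

Initialize: z = 0
Entering loop: for j in range(9):

After execution: z = 0
0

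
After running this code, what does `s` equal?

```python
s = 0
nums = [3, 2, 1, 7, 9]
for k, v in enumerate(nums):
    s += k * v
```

Let's trace through this code step by step.

Initialize: s = 0
Initialize: nums = [3, 2, 1, 7, 9]
Entering loop: for k, v in enumerate(nums):

After execution: s = 61
61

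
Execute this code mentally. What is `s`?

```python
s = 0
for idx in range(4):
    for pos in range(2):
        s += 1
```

Let's trace through this code step by step.

Initialize: s = 0
Entering loop: for idx in range(4):

After execution: s = 8
8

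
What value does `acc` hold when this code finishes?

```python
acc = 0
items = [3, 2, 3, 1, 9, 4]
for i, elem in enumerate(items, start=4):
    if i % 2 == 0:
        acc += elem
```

Let's trace through this code step by step.

Initialize: acc = 0
Initialize: items = [3, 2, 3, 1, 9, 4]
Entering loop: for i, elem in enumerate(items, start=4):

After execution: acc = 15
15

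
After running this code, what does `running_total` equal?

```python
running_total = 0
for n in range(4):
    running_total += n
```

Let's trace through this code step by step.

Initialize: running_total = 0
Entering loop: for n in range(4):

After execution: running_total = 6
6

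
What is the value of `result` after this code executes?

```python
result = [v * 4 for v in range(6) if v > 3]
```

Let's trace through this code step by step.

Initialize: result = [v * 4 for v in range(6) if v > 3]

After execution: result = [16, 20]
[16, 20]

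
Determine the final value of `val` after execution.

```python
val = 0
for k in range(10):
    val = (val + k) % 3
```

Let's trace through this code step by step.

Initialize: val = 0
Entering loop: for k in range(10):

After execution: val = 0
0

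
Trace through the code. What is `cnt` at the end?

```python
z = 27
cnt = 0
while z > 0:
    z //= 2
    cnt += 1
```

Let's trace through this code step by step.

Initialize: z = 27
Initialize: cnt = 0
Entering loop: while z > 0:

After execution: cnt = 5
5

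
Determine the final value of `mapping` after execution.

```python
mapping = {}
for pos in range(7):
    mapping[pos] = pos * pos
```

Let's trace through this code step by step.

Initialize: mapping = {}
Entering loop: for pos in range(7):

After execution: mapping = {0: 0, 1: 1, 2: 4, 3: 9, 4: 16, 5: 25, 6: 36}
{0: 0, 1: 1, 2: 4, 3: 9, 4: 16, 5: 25, 6: 36}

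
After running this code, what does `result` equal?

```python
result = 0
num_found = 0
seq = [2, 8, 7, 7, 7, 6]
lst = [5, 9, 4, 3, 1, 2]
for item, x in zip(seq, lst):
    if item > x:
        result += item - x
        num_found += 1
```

Let's trace through this code step by step.

Initialize: result = 0
Initialize: num_found = 0
Initialize: seq = [2, 8, 7, 7, 7, 6]
Initialize: lst = [5, 9, 4, 3, 1, 2]
Entering loop: for item, x in zip(seq, lst):

After execution: result = 17
17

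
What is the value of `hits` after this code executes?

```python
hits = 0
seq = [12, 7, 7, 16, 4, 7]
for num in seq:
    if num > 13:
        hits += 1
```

Let's trace through this code step by step.

Initialize: hits = 0
Initialize: seq = [12, 7, 7, 16, 4, 7]
Entering loop: for num in seq:

After execution: hits = 1
1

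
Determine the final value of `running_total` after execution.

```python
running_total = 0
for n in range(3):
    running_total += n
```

Let's trace through this code step by step.

Initialize: running_total = 0
Entering loop: for n in range(3):

After execution: running_total = 3
3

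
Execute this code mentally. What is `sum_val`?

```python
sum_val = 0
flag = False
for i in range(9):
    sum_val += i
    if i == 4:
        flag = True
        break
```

Let's trace through this code step by step.

Initialize: sum_val = 0
Initialize: flag = False
Entering loop: for i in range(9):

After execution: sum_val = 10
10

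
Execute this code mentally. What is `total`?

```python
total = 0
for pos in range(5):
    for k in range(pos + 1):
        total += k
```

Let's trace through this code step by step.

Initialize: total = 0
Entering loop: for pos in range(5):

After execution: total = 20
20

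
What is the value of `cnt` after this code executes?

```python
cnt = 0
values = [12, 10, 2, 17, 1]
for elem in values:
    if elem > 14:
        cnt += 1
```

Let's trace through this code step by step.

Initialize: cnt = 0
Initialize: values = [12, 10, 2, 17, 1]
Entering loop: for elem in values:

After execution: cnt = 1
1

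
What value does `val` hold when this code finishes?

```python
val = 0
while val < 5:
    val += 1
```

Let's trace through this code step by step.

Initialize: val = 0
Entering loop: while val < 5:

After execution: val = 5
5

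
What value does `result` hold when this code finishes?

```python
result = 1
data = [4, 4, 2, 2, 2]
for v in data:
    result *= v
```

Let's trace through this code step by step.

Initialize: result = 1
Initialize: data = [4, 4, 2, 2, 2]
Entering loop: for v in data:

After execution: result = 128
128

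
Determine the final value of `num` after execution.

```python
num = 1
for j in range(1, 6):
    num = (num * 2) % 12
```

Let's trace through this code step by step.

Initialize: num = 1
Entering loop: for j in range(1, 6):

After execution: num = 8
8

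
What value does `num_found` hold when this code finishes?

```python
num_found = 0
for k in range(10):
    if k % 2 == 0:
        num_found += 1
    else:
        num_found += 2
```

Let's trace through this code step by step.

Initialize: num_found = 0
Entering loop: for k in range(10):

After execution: num_found = 15
15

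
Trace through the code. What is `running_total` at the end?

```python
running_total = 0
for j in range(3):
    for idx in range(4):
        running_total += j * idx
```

Let's trace through this code step by step.

Initialize: running_total = 0
Entering loop: for j in range(3):

After execution: running_total = 18
18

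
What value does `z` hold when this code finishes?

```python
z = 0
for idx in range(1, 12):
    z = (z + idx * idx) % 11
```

Let's trace through this code step by step.

Initialize: z = 0
Entering loop: for idx in range(1, 12):

After execution: z = 0
0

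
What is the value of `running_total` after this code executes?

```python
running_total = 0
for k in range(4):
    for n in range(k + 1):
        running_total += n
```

Let's trace through this code step by step.

Initialize: running_total = 0
Entering loop: for k in range(4):

After execution: running_total = 10
10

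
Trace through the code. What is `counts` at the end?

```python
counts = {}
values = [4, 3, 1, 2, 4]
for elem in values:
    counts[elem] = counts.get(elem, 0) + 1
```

Let's trace through this code step by step.

Initialize: counts = {}
Initialize: values = [4, 3, 1, 2, 4]
Entering loop: for elem in values:

After execution: counts = {4: 2, 3: 1, 1: 1, 2: 1}
{4: 2, 3: 1, 1: 1, 2: 1}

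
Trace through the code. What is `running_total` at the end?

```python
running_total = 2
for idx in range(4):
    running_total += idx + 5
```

Let's trace through this code step by step.

Initialize: running_total = 2
Entering loop: for idx in range(4):

After execution: running_total = 28
28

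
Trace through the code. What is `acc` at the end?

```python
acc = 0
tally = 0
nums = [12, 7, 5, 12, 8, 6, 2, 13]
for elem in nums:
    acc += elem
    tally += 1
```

Let's trace through this code step by step.

Initialize: acc = 0
Initialize: tally = 0
Initialize: nums = [12, 7, 5, 12, 8, 6, 2, 13]
Entering loop: for elem in nums:

After execution: acc = 65
65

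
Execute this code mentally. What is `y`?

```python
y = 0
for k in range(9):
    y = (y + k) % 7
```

Let's trace through this code step by step.

Initialize: y = 0
Entering loop: for k in range(9):

After execution: y = 1
1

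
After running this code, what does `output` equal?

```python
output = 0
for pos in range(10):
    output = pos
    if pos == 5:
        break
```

Let's trace through this code step by step.

Initialize: output = 0
Entering loop: for pos in range(10):

After execution: output = 5
5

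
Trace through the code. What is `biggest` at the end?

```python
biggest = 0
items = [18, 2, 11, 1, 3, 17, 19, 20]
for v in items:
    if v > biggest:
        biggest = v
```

Let's trace through this code step by step.

Initialize: biggest = 0
Initialize: items = [18, 2, 11, 1, 3, 17, 19, 20]
Entering loop: for v in items:

After execution: biggest = 20
20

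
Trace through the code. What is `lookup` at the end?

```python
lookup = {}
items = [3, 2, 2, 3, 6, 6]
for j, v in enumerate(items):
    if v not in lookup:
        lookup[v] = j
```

Let's trace through this code step by step.

Initialize: lookup = {}
Initialize: items = [3, 2, 2, 3, 6, 6]
Entering loop: for j, v in enumerate(items):

After execution: lookup = {3: 0, 2: 1, 6: 4}
{3: 0, 2: 1, 6: 4}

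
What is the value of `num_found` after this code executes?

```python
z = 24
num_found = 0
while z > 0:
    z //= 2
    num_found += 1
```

Let's trace through this code step by step.

Initialize: z = 24
Initialize: num_found = 0
Entering loop: while z > 0:

After execution: num_found = 5
5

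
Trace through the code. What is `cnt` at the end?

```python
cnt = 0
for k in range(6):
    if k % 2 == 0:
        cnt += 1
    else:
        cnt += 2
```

Let's trace through this code step by step.

Initialize: cnt = 0
Entering loop: for k in range(6):

After execution: cnt = 9
9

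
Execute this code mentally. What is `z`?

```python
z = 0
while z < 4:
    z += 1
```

Let's trace through this code step by step.

Initialize: z = 0
Entering loop: while z < 4:

After execution: z = 4
4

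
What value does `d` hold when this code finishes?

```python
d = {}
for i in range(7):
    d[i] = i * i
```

Let's trace through this code step by step.

Initialize: d = {}
Entering loop: for i in range(7):

After execution: d = {0: 0, 1: 1, 2: 4, 3: 9, 4: 16, 5: 25, 6: 36}
{0: 0, 1: 1, 2: 4, 3: 9, 4: 16, 5: 25, 6: 36}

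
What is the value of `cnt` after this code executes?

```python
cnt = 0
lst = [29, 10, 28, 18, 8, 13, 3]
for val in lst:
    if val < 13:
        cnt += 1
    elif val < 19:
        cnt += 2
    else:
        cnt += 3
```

Let's trace through this code step by step.

Initialize: cnt = 0
Initialize: lst = [29, 10, 28, 18, 8, 13, 3]
Entering loop: for val in lst:

After execution: cnt = 13
13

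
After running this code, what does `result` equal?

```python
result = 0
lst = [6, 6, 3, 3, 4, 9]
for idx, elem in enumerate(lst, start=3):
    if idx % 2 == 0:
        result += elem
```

Let's trace through this code step by step.

Initialize: result = 0
Initialize: lst = [6, 6, 3, 3, 4, 9]
Entering loop: for idx, elem in enumerate(lst, start=3):

After execution: result = 18
18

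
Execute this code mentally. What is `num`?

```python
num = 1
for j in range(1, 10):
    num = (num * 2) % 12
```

Let's trace through this code step by step.

Initialize: num = 1
Entering loop: for j in range(1, 10):

After execution: num = 8
8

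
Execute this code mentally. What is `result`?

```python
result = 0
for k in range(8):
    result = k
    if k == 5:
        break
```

Let's trace through this code step by step.

Initialize: result = 0
Entering loop: for k in range(8):

After execution: result = 5
5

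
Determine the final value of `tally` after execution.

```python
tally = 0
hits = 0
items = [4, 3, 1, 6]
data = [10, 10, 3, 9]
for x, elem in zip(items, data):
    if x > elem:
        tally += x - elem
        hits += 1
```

Let's trace through this code step by step.

Initialize: tally = 0
Initialize: hits = 0
Initialize: items = [4, 3, 1, 6]
Initialize: data = [10, 10, 3, 9]
Entering loop: for x, elem in zip(items, data):

After execution: tally = 0
0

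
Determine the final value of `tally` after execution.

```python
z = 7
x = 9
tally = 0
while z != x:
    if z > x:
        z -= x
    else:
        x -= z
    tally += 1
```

Let's trace through this code step by step.

Initialize: z = 7
Initialize: x = 9
Initialize: tally = 0
Entering loop: while z != x:

After execution: tally = 5
5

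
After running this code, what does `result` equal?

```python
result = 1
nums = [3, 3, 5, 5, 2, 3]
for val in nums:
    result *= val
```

Let's trace through this code step by step.

Initialize: result = 1
Initialize: nums = [3, 3, 5, 5, 2, 3]
Entering loop: for val in nums:

After execution: result = 1350
1350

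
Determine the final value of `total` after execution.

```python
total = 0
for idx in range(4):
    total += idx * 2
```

Let's trace through this code step by step.

Initialize: total = 0
Entering loop: for idx in range(4):

After execution: total = 12
12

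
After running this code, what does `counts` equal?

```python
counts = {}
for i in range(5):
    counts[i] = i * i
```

Let's trace through this code step by step.

Initialize: counts = {}
Entering loop: for i in range(5):

After execution: counts = {0: 0, 1: 1, 2: 4, 3: 9, 4: 16}
{0: 0, 1: 1, 2: 4, 3: 9, 4: 16}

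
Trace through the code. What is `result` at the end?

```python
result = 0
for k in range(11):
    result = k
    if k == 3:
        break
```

Let's trace through this code step by step.

Initialize: result = 0
Entering loop: for k in range(11):

After execution: result = 3
3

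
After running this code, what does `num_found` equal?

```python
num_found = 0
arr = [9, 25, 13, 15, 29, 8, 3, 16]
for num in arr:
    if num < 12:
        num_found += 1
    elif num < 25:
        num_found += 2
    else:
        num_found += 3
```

Let's trace through this code step by step.

Initialize: num_found = 0
Initialize: arr = [9, 25, 13, 15, 29, 8, 3, 16]
Entering loop: for num in arr:

After execution: num_found = 15
15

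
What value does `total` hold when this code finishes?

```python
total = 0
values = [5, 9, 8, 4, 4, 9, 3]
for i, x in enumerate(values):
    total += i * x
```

Let's trace through this code step by step.

Initialize: total = 0
Initialize: values = [5, 9, 8, 4, 4, 9, 3]
Entering loop: for i, x in enumerate(values):

After execution: total = 116
116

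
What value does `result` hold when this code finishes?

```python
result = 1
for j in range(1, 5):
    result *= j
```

Let's trace through this code step by step.

Initialize: result = 1
Entering loop: for j in range(1, 5):

After execution: result = 24
24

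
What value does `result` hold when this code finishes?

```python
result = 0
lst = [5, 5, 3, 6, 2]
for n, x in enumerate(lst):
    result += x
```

Let's trace through this code step by step.

Initialize: result = 0
Initialize: lst = [5, 5, 3, 6, 2]
Entering loop: for n, x in enumerate(lst):

After execution: result = 21
21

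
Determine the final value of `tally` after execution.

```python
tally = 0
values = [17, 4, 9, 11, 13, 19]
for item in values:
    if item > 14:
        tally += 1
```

Let's trace through this code step by step.

Initialize: tally = 0
Initialize: values = [17, 4, 9, 11, 13, 19]
Entering loop: for item in values:

After execution: tally = 2
2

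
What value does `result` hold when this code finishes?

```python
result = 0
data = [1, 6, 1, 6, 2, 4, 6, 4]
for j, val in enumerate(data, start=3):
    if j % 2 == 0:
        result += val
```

Let's trace through this code step by step.

Initialize: result = 0
Initialize: data = [1, 6, 1, 6, 2, 4, 6, 4]
Entering loop: for j, val in enumerate(data, start=3):

After execution: result = 20
20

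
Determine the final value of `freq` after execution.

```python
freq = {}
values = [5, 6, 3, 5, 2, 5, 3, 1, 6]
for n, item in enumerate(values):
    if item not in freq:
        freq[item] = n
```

Let's trace through this code step by step.

Initialize: freq = {}
Initialize: values = [5, 6, 3, 5, 2, 5, 3, 1, 6]
Entering loop: for n, item in enumerate(values):

After execution: freq = {5: 0, 6: 1, 3: 2, 2: 4, 1: 7}
{5: 0, 6: 1, 3: 2, 2: 4, 1: 7}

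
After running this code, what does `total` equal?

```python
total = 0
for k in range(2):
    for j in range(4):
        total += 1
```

Let's trace through this code step by step.

Initialize: total = 0
Entering loop: for k in range(2):

After execution: total = 8
8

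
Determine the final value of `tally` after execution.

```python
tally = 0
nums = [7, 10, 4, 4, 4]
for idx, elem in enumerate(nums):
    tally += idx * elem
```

Let's trace through this code step by step.

Initialize: tally = 0
Initialize: nums = [7, 10, 4, 4, 4]
Entering loop: for idx, elem in enumerate(nums):

After execution: tally = 46
46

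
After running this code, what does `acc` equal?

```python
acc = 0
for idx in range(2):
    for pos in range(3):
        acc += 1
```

Let's trace through this code step by step.

Initialize: acc = 0
Entering loop: for idx in range(2):

After execution: acc = 6
6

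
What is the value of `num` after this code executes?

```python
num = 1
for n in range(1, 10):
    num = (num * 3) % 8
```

Let's trace through this code step by step.

Initialize: num = 1
Entering loop: for n in range(1, 10):

After execution: num = 3
3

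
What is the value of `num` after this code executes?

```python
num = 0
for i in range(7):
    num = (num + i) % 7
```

Let's trace through this code step by step.

Initialize: num = 0
Entering loop: for i in range(7):

After execution: num = 0
0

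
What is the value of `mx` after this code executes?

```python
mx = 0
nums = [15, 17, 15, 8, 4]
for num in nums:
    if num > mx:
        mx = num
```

Let's trace through this code step by step.

Initialize: mx = 0
Initialize: nums = [15, 17, 15, 8, 4]
Entering loop: for num in nums:

After execution: mx = 17
17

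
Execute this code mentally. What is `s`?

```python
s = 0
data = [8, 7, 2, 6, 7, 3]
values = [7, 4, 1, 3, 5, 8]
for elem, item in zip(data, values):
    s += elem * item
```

Let's trace through this code step by step.

Initialize: s = 0
Initialize: data = [8, 7, 2, 6, 7, 3]
Initialize: values = [7, 4, 1, 3, 5, 8]
Entering loop: for elem, item in zip(data, values):

After execution: s = 163
163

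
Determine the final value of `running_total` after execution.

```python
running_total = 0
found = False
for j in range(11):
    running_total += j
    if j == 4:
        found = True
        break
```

Let's trace through this code step by step.

Initialize: running_total = 0
Initialize: found = False
Entering loop: for j in range(11):

After execution: running_total = 10
10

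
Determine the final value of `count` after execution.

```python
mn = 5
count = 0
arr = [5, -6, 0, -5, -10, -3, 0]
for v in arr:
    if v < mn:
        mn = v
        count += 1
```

Let's trace through this code step by step.

Initialize: mn = 5
Initialize: count = 0
Initialize: arr = [5, -6, 0, -5, -10, -3, 0]
Entering loop: for v in arr:

After execution: count = 2
2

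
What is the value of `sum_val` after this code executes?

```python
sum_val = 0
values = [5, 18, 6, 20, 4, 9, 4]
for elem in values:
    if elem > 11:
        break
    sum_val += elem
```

Let's trace through this code step by step.

Initialize: sum_val = 0
Initialize: values = [5, 18, 6, 20, 4, 9, 4]
Entering loop: for elem in values:

After execution: sum_val = 5
5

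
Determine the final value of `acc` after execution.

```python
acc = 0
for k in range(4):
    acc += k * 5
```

Let's trace through this code step by step.

Initialize: acc = 0
Entering loop: for k in range(4):

After execution: acc = 30
30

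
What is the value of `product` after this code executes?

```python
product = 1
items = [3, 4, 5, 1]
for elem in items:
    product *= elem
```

Let's trace through this code step by step.

Initialize: product = 1
Initialize: items = [3, 4, 5, 1]
Entering loop: for elem in items:

After execution: product = 60
60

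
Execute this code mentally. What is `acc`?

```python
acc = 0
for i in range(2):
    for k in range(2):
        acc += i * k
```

Let's trace through this code step by step.

Initialize: acc = 0
Entering loop: for i in range(2):

After execution: acc = 1
1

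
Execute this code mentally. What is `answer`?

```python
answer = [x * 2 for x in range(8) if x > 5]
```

Let's trace through this code step by step.

Initialize: answer = [x * 2 for x in range(8) if x > 5]

After execution: answer = [12, 14]
[12, 14]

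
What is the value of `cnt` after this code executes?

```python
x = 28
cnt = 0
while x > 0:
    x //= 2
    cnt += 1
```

Let's trace through this code step by step.

Initialize: x = 28
Initialize: cnt = 0
Entering loop: while x > 0:

After execution: cnt = 5
5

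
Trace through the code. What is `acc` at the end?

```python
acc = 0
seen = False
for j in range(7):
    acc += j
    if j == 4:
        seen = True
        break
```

Let's trace through this code step by step.

Initialize: acc = 0
Initialize: seen = False
Entering loop: for j in range(7):

After execution: acc = 10
10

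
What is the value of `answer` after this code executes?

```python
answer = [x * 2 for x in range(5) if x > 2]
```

Let's trace through this code step by step.

Initialize: answer = [x * 2 for x in range(5) if x > 2]

After execution: answer = [6, 8]
[6, 8]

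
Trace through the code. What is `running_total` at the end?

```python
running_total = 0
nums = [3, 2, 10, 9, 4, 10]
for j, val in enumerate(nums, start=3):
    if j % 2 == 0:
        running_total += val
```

Let's trace through this code step by step.

Initialize: running_total = 0
Initialize: nums = [3, 2, 10, 9, 4, 10]
Entering loop: for j, val in enumerate(nums, start=3):

After execution: running_total = 21
21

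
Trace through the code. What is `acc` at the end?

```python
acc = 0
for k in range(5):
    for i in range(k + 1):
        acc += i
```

Let's trace through this code step by step.

Initialize: acc = 0
Entering loop: for k in range(5):

After execution: acc = 20
20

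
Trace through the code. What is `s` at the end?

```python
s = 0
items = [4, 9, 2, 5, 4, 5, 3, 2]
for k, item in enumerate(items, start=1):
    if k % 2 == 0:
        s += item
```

Let's trace through this code step by step.

Initialize: s = 0
Initialize: items = [4, 9, 2, 5, 4, 5, 3, 2]
Entering loop: for k, item in enumerate(items, start=1):

After execution: s = 21
21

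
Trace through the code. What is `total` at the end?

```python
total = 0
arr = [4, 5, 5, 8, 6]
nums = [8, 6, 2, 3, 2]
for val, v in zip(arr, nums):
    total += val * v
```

Let's trace through this code step by step.

Initialize: total = 0
Initialize: arr = [4, 5, 5, 8, 6]
Initialize: nums = [8, 6, 2, 3, 2]
Entering loop: for val, v in zip(arr, nums):

After execution: total = 108
108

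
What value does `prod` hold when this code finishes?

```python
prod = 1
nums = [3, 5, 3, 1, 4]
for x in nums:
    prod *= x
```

Let's trace through this code step by step.

Initialize: prod = 1
Initialize: nums = [3, 5, 3, 1, 4]
Entering loop: for x in nums:

After execution: prod = 180
180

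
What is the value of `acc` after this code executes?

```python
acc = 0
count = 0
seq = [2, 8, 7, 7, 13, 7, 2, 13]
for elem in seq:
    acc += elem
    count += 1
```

Let's trace through this code step by step.

Initialize: acc = 0
Initialize: count = 0
Initialize: seq = [2, 8, 7, 7, 13, 7, 2, 13]
Entering loop: for elem in seq:

After execution: acc = 59
59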